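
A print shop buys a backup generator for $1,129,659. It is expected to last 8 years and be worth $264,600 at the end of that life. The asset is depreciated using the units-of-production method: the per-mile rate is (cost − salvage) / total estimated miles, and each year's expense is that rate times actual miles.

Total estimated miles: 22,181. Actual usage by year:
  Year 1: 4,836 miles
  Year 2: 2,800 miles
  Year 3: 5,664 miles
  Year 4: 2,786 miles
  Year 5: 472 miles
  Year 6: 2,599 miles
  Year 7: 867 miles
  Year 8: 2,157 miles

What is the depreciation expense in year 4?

Depreciable base = $1,129,659 − $264,600 = $865,059.
Rate = $865,059 / 22,181 miles = $39 per mile.
Year 1: 4,836 × $39 = $188,604. Book value $941,055.
Year 2: 2,800 × $39 = $109,200. Book value $831,855.
Year 3: 5,664 × $39 = $220,896. Book value $610,959.
Year 4: 2,786 × $39 = $108,654. Book value $502,305.

$108,654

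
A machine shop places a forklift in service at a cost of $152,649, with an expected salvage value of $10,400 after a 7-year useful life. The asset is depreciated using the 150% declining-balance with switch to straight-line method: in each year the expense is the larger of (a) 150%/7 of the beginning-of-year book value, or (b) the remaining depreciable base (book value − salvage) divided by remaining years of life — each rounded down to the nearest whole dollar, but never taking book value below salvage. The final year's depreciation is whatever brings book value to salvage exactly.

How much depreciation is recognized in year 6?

Depreciable base = $152,649 − $10,400 = $142,249.
Year 1: DB = ⌊$152,649 × 150%/7⌋ = $32,710; SL = ⌊$142,249/7⌋ = $20,321 → take DB $32,710. Book value $119,939.
Year 2: DB = ⌊$119,939 × 150%/7⌋ = $25,701; SL = ⌊$109,539/6⌋ = $18,256 → take DB $25,701. Book value $94,238.
Year 3: DB = ⌊$94,238 × 150%/7⌋ = $20,193; SL = ⌊$83,838/5⌋ = $16,767 → take DB $20,193. Book value $74,045.
Year 4: DB = ⌊$74,045 × 150%/7⌋ = $15,866; SL = ⌊$63,645/4⌋ = $15,911 → take SL $15,911. Book value $58,134.
Year 5: DB = ⌊$58,134 × 150%/7⌋ = $12,457; SL = ⌊$47,734/3⌋ = $15,911 → take SL $15,911. Book value $42,223.
Year 6: DB = ⌊$42,223 × 150%/7⌋ = $9,047; SL = ⌊$31,823/2⌋ = $15,911 → take SL $15,911. Book value $26,312.

$15,911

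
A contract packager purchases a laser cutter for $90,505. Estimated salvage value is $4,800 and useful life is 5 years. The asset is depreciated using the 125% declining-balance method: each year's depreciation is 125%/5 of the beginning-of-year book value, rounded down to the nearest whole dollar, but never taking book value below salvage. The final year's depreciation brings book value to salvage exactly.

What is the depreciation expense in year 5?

$23,838

Depreciable base = $90,505 − $4,800 = $85,705.
Year 1: ⌊$90,505 × 125%/5⌋ = $22,626. Book value $67,879.
Year 2: ⌊$67,879 × 125%/5⌋ = $16,969. Book value $50,910.
Year 3: ⌊$50,910 × 125%/5⌋ = $12,727. Book value $38,183.
Year 4: ⌊$38,183 × 125%/5⌋ = $9,545. Book value $28,638.
Year 5 (final): $28,638 − $4,800 = $23,838. Book value $4,800.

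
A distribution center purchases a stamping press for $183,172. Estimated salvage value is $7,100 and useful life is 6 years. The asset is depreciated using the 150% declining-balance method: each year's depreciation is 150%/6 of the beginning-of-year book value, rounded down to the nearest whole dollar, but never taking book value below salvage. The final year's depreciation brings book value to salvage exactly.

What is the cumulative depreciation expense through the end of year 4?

$125,214

Depreciable base = $183,172 − $7,100 = $176,072.
Year 1: ⌊$183,172 × 150%/6⌋ = $45,793. Book value $137,379.
Year 2: ⌊$137,379 × 150%/6⌋ = $34,344. Book value $103,035.
Year 3: ⌊$103,035 × 150%/6⌋ = $25,758. Book value $77,277.
Year 4: ⌊$77,277 × 150%/6⌋ = $19,319. Book value $57,958.
Accumulated through year 4 = $183,172 − $57,958 = $125,214.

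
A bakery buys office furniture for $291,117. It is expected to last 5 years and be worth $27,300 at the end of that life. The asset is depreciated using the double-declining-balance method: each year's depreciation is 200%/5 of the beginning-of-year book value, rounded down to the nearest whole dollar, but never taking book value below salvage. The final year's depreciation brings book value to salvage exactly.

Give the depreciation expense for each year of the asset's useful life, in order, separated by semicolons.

Depreciable base = $291,117 − $27,300 = $263,817.
Year 1: ⌊$291,117 × 200%/5⌋ = $116,446. Book value $174,671.
Year 2: ⌊$174,671 × 200%/5⌋ = $69,868. Book value $104,803.
Year 3: ⌊$104,803 × 200%/5⌋ = $41,921. Book value $62,882.
Year 4: ⌊$62,882 × 200%/5⌋ = $25,152. Book value $37,730.
Year 5 (final): $37,730 − $27,300 = $10,430. Book value $27,300.

$116,446; $69,868; $41,921; $25,152; $10,430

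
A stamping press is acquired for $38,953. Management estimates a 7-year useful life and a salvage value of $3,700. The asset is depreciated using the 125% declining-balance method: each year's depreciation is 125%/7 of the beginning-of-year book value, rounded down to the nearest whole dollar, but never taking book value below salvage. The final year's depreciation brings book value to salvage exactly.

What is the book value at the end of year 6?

Depreciable base = $38,953 − $3,700 = $35,253.
Year 1: ⌊$38,953 × 125%/7⌋ = $6,955. Book value $31,998.
Year 2: ⌊$31,998 × 125%/7⌋ = $5,713. Book value $26,285.
Year 3: ⌊$26,285 × 125%/7⌋ = $4,693. Book value $21,592.
Year 4: ⌊$21,592 × 125%/7⌋ = $3,855. Book value $17,737.
Year 5: ⌊$17,737 × 125%/7⌋ = $3,167. Book value $14,570.
Year 6: ⌊$14,570 × 125%/7⌋ = $2,601. Book value $11,969.

$11,969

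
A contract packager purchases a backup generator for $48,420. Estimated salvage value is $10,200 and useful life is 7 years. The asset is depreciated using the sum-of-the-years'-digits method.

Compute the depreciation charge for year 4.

$5,460

Depreciable base = $48,420 − $10,200 = $38,220.
Sum of the years' digits = 7+6+5+4+3+2+1 = 28.
Year 1: $38,220 × 7/28 = $9,555. Book value $38,865.
Year 2: $38,220 × 6/28 = $8,190. Book value $30,675.
Year 3: $38,220 × 5/28 = $6,825. Book value $23,850.
Year 4: $38,220 × 4/28 = $5,460. Book value $18,390.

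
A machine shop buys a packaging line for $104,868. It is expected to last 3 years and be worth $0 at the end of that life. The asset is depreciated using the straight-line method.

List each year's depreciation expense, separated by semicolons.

Depreciable base = $104,868 − $0 = $104,868.
Annual expense = $104,868 / 3 = $34,956.
End of year 1: book value $69,912.
End of year 2: book value $34,956.
End of year 3: book value $0.

$34,956; $34,956; $34,956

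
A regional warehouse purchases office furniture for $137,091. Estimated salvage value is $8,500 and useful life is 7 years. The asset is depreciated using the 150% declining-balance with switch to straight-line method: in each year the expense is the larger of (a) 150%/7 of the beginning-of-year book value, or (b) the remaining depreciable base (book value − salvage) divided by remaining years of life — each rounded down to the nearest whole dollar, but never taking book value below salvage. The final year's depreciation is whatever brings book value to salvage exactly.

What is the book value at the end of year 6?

Depreciable base = $137,091 − $8,500 = $128,591.
Year 1: DB = ⌊$137,091 × 150%/7⌋ = $29,376; SL = ⌊$128,591/7⌋ = $18,370 → take DB $29,376. Book value $107,715.
Year 2: DB = ⌊$107,715 × 150%/7⌋ = $23,081; SL = ⌊$99,215/6⌋ = $16,535 → take DB $23,081. Book value $84,634.
Year 3: DB = ⌊$84,634 × 150%/7⌋ = $18,135; SL = ⌊$76,134/5⌋ = $15,226 → take DB $18,135. Book value $66,499.
Year 4: DB = ⌊$66,499 × 150%/7⌋ = $14,249; SL = ⌊$57,999/4⌋ = $14,499 → take SL $14,499. Book value $52,000.
Year 5: DB = ⌊$52,000 × 150%/7⌋ = $11,142; SL = ⌊$43,500/3⌋ = $14,500 → take SL $14,500. Book value $37,500.
Year 6: DB = ⌊$37,500 × 150%/7⌋ = $8,035; SL = ⌊$29,000/2⌋ = $14,500 → take SL $14,500. Book value $23,000.

$23,000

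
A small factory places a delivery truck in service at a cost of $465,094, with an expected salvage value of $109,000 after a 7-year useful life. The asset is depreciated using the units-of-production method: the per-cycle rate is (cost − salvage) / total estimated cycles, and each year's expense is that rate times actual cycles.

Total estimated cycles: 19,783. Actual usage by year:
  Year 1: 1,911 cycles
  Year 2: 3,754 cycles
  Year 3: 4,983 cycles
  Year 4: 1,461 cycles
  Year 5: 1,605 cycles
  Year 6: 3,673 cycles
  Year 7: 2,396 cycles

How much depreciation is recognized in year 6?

Depreciable base = $465,094 − $109,000 = $356,094.
Rate = $356,094 / 19,783 cycles = $18 per cycle.
Year 1: 1,911 × $18 = $34,398. Book value $430,696.
Year 2: 3,754 × $18 = $67,572. Book value $363,124.
Year 3: 4,983 × $18 = $89,694. Book value $273,430.
Year 4: 1,461 × $18 = $26,298. Book value $247,132.
Year 5: 1,605 × $18 = $28,890. Book value $218,242.
Year 6: 3,673 × $18 = $66,114. Book value $152,128.

$66,114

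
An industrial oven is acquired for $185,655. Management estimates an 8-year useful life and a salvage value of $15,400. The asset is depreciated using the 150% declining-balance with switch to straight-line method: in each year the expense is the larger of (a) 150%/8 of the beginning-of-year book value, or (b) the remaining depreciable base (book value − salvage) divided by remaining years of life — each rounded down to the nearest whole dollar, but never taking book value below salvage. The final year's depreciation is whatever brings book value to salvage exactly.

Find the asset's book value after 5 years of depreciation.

$64,534

Depreciable base = $185,655 − $15,400 = $170,255.
Year 1: DB = ⌊$185,655 × 150%/8⌋ = $34,810; SL = ⌊$170,255/8⌋ = $21,281 → take DB $34,810. Book value $150,845.
Year 2: DB = ⌊$150,845 × 150%/8⌋ = $28,283; SL = ⌊$135,445/7⌋ = $19,349 → take DB $28,283. Book value $122,562.
Year 3: DB = ⌊$122,562 × 150%/8⌋ = $22,980; SL = ⌊$107,162/6⌋ = $17,860 → take DB $22,980. Book value $99,582.
Year 4: DB = ⌊$99,582 × 150%/8⌋ = $18,671; SL = ⌊$84,182/5⌋ = $16,836 → take DB $18,671. Book value $80,911.
Year 5: DB = ⌊$80,911 × 150%/8⌋ = $15,170; SL = ⌊$65,511/4⌋ = $16,377 → take SL $16,377. Book value $64,534.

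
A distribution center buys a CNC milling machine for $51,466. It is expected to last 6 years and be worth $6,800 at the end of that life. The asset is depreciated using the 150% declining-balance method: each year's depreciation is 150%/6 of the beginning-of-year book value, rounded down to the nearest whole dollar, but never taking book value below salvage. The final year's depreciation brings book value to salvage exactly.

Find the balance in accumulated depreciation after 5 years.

Depreciable base = $51,466 − $6,800 = $44,666.
Year 1: ⌊$51,466 × 150%/6⌋ = $12,866. Book value $38,600.
Year 2: ⌊$38,600 × 150%/6⌋ = $9,650. Book value $28,950.
Year 3: ⌊$28,950 × 150%/6⌋ = $7,237. Book value $21,713.
Year 4: ⌊$21,713 × 150%/6⌋ = $5,428. Book value $16,285.
Year 5: ⌊$16,285 × 150%/6⌋ = $4,071. Book value $12,214.
Accumulated through year 5 = $51,466 − $12,214 = $39,252.

$39,252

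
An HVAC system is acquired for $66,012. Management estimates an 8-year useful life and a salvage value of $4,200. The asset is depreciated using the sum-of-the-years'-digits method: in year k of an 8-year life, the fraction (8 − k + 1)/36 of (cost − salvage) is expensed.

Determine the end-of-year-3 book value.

$29,955

Depreciable base = $66,012 − $4,200 = $61,812.
Sum of the years' digits = 8+7+6+5+4+3+2+1 = 36.
Year 1: $61,812 × 8/36 = $13,736. Book value $52,276.
Year 2: $61,812 × 7/36 = $12,019. Book value $40,257.
Year 3: $61,812 × 6/36 = $10,302. Book value $29,955.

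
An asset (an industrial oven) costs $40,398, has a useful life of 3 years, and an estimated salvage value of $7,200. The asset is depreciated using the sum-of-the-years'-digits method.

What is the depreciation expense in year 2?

$11,066

Depreciable base = $40,398 − $7,200 = $33,198.
Sum of the years' digits = 3+2+1 = 6.
Year 1: $33,198 × 3/6 = $16,599. Book value $23,799.
Year 2: $33,198 × 2/6 = $11,066. Book value $12,733.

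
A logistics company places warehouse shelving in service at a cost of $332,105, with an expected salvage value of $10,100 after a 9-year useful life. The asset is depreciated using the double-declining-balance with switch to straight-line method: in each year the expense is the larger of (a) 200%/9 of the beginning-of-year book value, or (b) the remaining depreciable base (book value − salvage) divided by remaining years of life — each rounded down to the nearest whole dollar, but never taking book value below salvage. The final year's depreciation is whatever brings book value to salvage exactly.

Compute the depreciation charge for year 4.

Depreciable base = $332,105 − $10,100 = $322,005.
Year 1: DB = ⌊$332,105 × 200%/9⌋ = $73,801; SL = ⌊$322,005/9⌋ = $35,778 → take DB $73,801. Book value $258,304.
Year 2: DB = ⌊$258,304 × 200%/9⌋ = $57,400; SL = ⌊$248,204/8⌋ = $31,025 → take DB $57,400. Book value $200,904.
Year 3: DB = ⌊$200,904 × 200%/9⌋ = $44,645; SL = ⌊$190,804/7⌋ = $27,257 → take DB $44,645. Book value $156,259.
Year 4: DB = ⌊$156,259 × 200%/9⌋ = $34,724; SL = ⌊$146,159/6⌋ = $24,359 → take DB $34,724. Book value $121,535.

$34,724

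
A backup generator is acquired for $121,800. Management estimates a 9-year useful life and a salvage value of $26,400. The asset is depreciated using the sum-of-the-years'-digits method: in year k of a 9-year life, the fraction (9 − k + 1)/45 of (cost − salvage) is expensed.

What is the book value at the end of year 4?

$58,200

Depreciable base = $121,800 − $26,400 = $95,400.
Sum of the years' digits = 9+8+7+6+5+4+3+2+1 = 45.
Year 1: $95,400 × 9/45 = $19,080. Book value $102,720.
Year 2: $95,400 × 8/45 = $16,960. Book value $85,760.
Year 3: $95,400 × 7/45 = $14,840. Book value $70,920.
Year 4: $95,400 × 6/45 = $12,720. Book value $58,200.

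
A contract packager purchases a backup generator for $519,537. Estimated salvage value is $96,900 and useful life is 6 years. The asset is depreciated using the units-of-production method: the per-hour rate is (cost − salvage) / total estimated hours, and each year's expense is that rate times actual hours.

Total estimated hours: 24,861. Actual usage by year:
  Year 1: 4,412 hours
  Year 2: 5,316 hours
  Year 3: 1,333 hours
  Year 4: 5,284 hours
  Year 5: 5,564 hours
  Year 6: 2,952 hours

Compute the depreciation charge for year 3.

Depreciable base = $519,537 − $96,900 = $422,637.
Rate = $422,637 / 24,861 hours = $17 per hour.
Year 1: 4,412 × $17 = $75,004. Book value $444,533.
Year 2: 5,316 × $17 = $90,372. Book value $354,161.
Year 3: 1,333 × $17 = $22,661. Book value $331,500.

$22,661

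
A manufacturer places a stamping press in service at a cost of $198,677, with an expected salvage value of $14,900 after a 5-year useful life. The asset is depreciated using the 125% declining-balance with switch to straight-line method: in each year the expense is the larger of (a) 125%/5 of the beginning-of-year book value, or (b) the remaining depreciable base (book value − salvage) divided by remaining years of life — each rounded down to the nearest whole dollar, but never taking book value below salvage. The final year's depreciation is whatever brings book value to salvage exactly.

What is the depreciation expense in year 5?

Depreciable base = $198,677 − $14,900 = $183,777.
Year 1: DB = ⌊$198,677 × 125%/5⌋ = $49,669; SL = ⌊$183,777/5⌋ = $36,755 → take DB $49,669. Book value $149,008.
Year 2: DB = ⌊$149,008 × 125%/5⌋ = $37,252; SL = ⌊$134,108/4⌋ = $33,527 → take DB $37,252. Book value $111,756.
Year 3: DB = ⌊$111,756 × 125%/5⌋ = $27,939; SL = ⌊$96,856/3⌋ = $32,285 → take SL $32,285. Book value $79,471.
Year 4: DB = ⌊$79,471 × 125%/5⌋ = $19,867; SL = ⌊$64,571/2⌋ = $32,285 → take SL $32,285. Book value $47,186.
Year 5 (final): $47,186 − $14,900 = $32,286. Book value $14,900.

$32,286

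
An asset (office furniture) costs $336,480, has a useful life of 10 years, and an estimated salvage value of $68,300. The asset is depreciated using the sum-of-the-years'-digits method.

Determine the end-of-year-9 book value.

$73,176

Depreciable base = $336,480 − $68,300 = $268,180.
Sum of the years' digits = 10+9+8+7+6+5+4+3+2+1 = 55.
Year 1: $268,180 × 10/55 = $48,760. Book value $287,720.
Year 2: $268,180 × 9/55 = $43,884. Book value $243,836.
Year 3: $268,180 × 8/55 = $39,008. Book value $204,828.
Year 4: $268,180 × 7/55 = $34,132. Book value $170,696.
Year 5: $268,180 × 6/55 = $29,256. Book value $141,440.
Year 6: $268,180 × 5/55 = $24,380. Book value $117,060.
Year 7: $268,180 × 4/55 = $19,504. Book value $97,556.
Year 8: $268,180 × 3/55 = $14,628. Book value $82,928.
Year 9: $268,180 × 2/55 = $9,752. Book value $73,176.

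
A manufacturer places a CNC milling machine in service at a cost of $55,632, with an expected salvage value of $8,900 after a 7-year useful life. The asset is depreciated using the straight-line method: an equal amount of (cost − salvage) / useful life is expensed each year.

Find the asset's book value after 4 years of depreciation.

Depreciable base = $55,632 − $8,900 = $46,732.
Annual expense = $46,732 / 7 = $6,676.
End of year 1: book value $48,956.
End of year 2: book value $42,280.
End of year 3: book value $35,604.
End of year 4: book value $28,928.

$28,928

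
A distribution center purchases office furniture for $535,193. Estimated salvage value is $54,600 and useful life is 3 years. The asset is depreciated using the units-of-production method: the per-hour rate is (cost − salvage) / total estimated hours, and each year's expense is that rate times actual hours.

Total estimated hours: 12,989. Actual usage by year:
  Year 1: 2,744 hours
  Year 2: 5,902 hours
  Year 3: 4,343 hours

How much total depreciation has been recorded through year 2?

Depreciable base = $535,193 − $54,600 = $480,593.
Rate = $480,593 / 12,989 hours = $37 per hour.
Year 1: 2,744 × $37 = $101,528. Book value $433,665.
Year 2: 5,902 × $37 = $218,374. Book value $215,291.
Accumulated through year 2 = $535,193 − $215,291 = $319,902.

$319,902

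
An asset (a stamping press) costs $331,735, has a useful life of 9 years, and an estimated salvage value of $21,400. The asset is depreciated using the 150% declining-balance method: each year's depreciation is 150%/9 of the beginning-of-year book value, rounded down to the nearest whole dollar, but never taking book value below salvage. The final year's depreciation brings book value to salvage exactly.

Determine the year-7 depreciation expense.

$18,516

Depreciable base = $331,735 − $21,400 = $310,335.
Year 1: ⌊$331,735 × 150%/9⌋ = $55,289. Book value $276,446.
Year 2: ⌊$276,446 × 150%/9⌋ = $46,074. Book value $230,372.
Year 3: ⌊$230,372 × 150%/9⌋ = $38,395. Book value $191,977.
Year 4: ⌊$191,977 × 150%/9⌋ = $31,996. Book value $159,981.
Year 5: ⌊$159,981 × 150%/9⌋ = $26,663. Book value $133,318.
Year 6: ⌊$133,318 × 150%/9⌋ = $22,219. Book value $111,099.
Year 7: ⌊$111,099 × 150%/9⌋ = $18,516. Book value $92,583.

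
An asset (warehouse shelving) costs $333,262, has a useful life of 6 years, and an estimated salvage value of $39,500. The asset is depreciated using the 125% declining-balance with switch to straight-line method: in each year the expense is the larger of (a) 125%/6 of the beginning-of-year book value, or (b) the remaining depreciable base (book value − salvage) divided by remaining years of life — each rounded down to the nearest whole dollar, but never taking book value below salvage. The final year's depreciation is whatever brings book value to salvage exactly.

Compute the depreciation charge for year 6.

Depreciable base = $333,262 − $39,500 = $293,762.
Year 1: DB = ⌊$333,262 × 125%/6⌋ = $69,429; SL = ⌊$293,762/6⌋ = $48,960 → take DB $69,429. Book value $263,833.
Year 2: DB = ⌊$263,833 × 125%/6⌋ = $54,965; SL = ⌊$224,333/5⌋ = $44,866 → take DB $54,965. Book value $208,868.
Year 3: DB = ⌊$208,868 × 125%/6⌋ = $43,514; SL = ⌊$169,368/4⌋ = $42,342 → take DB $43,514. Book value $165,354.
Year 4: DB = ⌊$165,354 × 125%/6⌋ = $34,448; SL = ⌊$125,854/3⌋ = $41,951 → take SL $41,951. Book value $123,403.
Year 5: DB = ⌊$123,403 × 125%/6⌋ = $25,708; SL = ⌊$83,903/2⌋ = $41,951 → take SL $41,951. Book value $81,452.
Year 6 (final): $81,452 − $39,500 = $41,952. Book value $39,500.

$41,952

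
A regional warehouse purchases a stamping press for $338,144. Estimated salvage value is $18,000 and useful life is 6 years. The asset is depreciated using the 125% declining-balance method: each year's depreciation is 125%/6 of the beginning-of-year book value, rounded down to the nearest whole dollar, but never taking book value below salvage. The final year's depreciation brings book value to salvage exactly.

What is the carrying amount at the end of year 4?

Depreciable base = $338,144 − $18,000 = $320,144.
Year 1: ⌊$338,144 × 125%/6⌋ = $70,446. Book value $267,698.
Year 2: ⌊$267,698 × 125%/6⌋ = $55,770. Book value $211,928.
Year 3: ⌊$211,928 × 125%/6⌋ = $44,151. Book value $167,777.
Year 4: ⌊$167,777 × 125%/6⌋ = $34,953. Book value $132,824.

$132,824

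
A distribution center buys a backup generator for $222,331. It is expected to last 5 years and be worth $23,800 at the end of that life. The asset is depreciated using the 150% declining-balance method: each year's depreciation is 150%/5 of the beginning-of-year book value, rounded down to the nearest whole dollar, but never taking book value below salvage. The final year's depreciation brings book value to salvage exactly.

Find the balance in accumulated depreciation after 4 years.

$168,948

Depreciable base = $222,331 − $23,800 = $198,531.
Year 1: ⌊$222,331 × 150%/5⌋ = $66,699. Book value $155,632.
Year 2: ⌊$155,632 × 150%/5⌋ = $46,689. Book value $108,943.
Year 3: ⌊$108,943 × 150%/5⌋ = $32,682. Book value $76,261.
Year 4: ⌊$76,261 × 150%/5⌋ = $22,878. Book value $53,383.
Accumulated through year 4 = $222,331 − $53,383 = $168,948.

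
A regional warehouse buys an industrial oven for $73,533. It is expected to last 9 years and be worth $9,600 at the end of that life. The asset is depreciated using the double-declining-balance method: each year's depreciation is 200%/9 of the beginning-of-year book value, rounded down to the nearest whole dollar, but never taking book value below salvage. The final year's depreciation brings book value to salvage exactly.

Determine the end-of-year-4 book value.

Depreciable base = $73,533 − $9,600 = $63,933.
Year 1: ⌊$73,533 × 200%/9⌋ = $16,340. Book value $57,193.
Year 2: ⌊$57,193 × 200%/9⌋ = $12,709. Book value $44,484.
Year 3: ⌊$44,484 × 200%/9⌋ = $9,885. Book value $34,599.
Year 4: ⌊$34,599 × 200%/9⌋ = $7,688. Book value $26,911.

$26,911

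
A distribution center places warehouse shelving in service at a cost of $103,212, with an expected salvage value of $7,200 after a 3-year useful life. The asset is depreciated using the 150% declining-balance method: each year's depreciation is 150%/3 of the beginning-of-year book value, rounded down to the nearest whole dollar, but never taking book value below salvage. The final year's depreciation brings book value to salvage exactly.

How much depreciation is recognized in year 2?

$25,803

Depreciable base = $103,212 − $7,200 = $96,012.
Year 1: ⌊$103,212 × 150%/3⌋ = $51,606. Book value $51,606.
Year 2: ⌊$51,606 × 150%/3⌋ = $25,803. Book value $25,803.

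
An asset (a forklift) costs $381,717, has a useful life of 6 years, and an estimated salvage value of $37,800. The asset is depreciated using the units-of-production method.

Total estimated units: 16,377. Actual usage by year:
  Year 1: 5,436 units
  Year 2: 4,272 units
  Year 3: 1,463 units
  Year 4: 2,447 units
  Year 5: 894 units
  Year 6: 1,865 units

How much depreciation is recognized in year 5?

Depreciable base = $381,717 − $37,800 = $343,917.
Rate = $343,917 / 16,377 units = $21 per unit.
Year 1: 5,436 × $21 = $114,156. Book value $267,561.
Year 2: 4,272 × $21 = $89,712. Book value $177,849.
Year 3: 1,463 × $21 = $30,723. Book value $147,126.
Year 4: 2,447 × $21 = $51,387. Book value $95,739.
Year 5: 894 × $21 = $18,774. Book value $76,965.

$18,774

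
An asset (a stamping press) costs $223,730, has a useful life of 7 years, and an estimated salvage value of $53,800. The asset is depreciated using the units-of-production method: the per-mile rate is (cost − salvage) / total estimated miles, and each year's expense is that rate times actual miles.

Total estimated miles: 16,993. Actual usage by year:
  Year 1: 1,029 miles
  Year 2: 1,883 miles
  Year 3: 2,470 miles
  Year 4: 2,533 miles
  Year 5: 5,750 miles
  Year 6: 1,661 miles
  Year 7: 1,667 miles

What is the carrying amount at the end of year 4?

Depreciable base = $223,730 − $53,800 = $169,930.
Rate = $169,930 / 16,993 miles = $10 per mile.
Year 1: 1,029 × $10 = $10,290. Book value $213,440.
Year 2: 1,883 × $10 = $18,830. Book value $194,610.
Year 3: 2,470 × $10 = $24,700. Book value $169,910.
Year 4: 2,533 × $10 = $25,330. Book value $144,580.

$144,580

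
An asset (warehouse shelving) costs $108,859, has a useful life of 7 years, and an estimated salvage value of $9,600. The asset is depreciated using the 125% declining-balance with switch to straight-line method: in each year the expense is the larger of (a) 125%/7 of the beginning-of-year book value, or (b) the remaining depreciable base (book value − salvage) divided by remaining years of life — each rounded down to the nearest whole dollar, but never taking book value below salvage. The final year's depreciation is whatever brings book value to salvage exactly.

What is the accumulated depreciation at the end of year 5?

Depreciable base = $108,859 − $9,600 = $99,259.
Year 1: DB = ⌊$108,859 × 125%/7⌋ = $19,439; SL = ⌊$99,259/7⌋ = $14,179 → take DB $19,439. Book value $89,420.
Year 2: DB = ⌊$89,420 × 125%/7⌋ = $15,967; SL = ⌊$79,820/6⌋ = $13,303 → take DB $15,967. Book value $73,453.
Year 3: DB = ⌊$73,453 × 125%/7⌋ = $13,116; SL = ⌊$63,853/5⌋ = $12,770 → take DB $13,116. Book value $60,337.
Year 4: DB = ⌊$60,337 × 125%/7⌋ = $10,774; SL = ⌊$50,737/4⌋ = $12,684 → take SL $12,684. Book value $47,653.
Year 5: DB = ⌊$47,653 × 125%/7⌋ = $8,509; SL = ⌊$38,053/3⌋ = $12,684 → take SL $12,684. Book value $34,969.
Accumulated through year 5 = $108,859 − $34,969 = $73,890.

$73,890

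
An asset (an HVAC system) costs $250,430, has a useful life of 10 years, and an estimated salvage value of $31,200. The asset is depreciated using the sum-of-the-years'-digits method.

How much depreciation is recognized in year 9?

Depreciable base = $250,430 − $31,200 = $219,230.
Sum of the years' digits = 10+9+8+7+6+5+4+3+2+1 = 55.
Year 1: $219,230 × 10/55 = $39,860. Book value $210,570.
Year 2: $219,230 × 9/55 = $35,874. Book value $174,696.
Year 3: $219,230 × 8/55 = $31,888. Book value $142,808.
Year 4: $219,230 × 7/55 = $27,902. Book value $114,906.
Year 5: $219,230 × 6/55 = $23,916. Book value $90,990.
Year 6: $219,230 × 5/55 = $19,930. Book value $71,060.
Year 7: $219,230 × 4/55 = $15,944. Book value $55,116.
Year 8: $219,230 × 3/55 = $11,958. Book value $43,158.
Year 9: $219,230 × 2/55 = $7,972. Book value $35,186.

$7,972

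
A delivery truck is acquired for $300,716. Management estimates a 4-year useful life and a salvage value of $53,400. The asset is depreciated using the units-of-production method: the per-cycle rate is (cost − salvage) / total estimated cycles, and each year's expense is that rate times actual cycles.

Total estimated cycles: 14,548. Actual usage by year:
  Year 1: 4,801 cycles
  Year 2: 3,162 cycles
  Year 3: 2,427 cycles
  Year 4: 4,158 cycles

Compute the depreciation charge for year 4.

Depreciable base = $300,716 − $53,400 = $247,316.
Rate = $247,316 / 14,548 cycles = $17 per cycle.
Year 1: 4,801 × $17 = $81,617. Book value $219,099.
Year 2: 3,162 × $17 = $53,754. Book value $165,345.
Year 3: 2,427 × $17 = $41,259. Book value $124,086.
Year 4: 4,158 × $17 = $70,686. Book value $53,400.

$70,686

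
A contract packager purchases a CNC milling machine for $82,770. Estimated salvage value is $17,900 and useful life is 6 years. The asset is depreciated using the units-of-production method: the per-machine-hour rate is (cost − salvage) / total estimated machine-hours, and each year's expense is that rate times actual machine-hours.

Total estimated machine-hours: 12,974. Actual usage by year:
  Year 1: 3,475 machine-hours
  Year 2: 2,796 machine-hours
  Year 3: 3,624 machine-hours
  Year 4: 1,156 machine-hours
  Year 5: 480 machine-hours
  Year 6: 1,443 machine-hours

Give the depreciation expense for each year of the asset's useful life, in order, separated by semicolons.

$17,375; $13,980; $18,120; $5,780; $2,400; $7,215

Depreciable base = $82,770 − $17,900 = $64,870.
Rate = $64,870 / 12,974 machine-hours = $5 per machine-hour.
Year 1: 3,475 × $5 = $17,375. Book value $65,395.
Year 2: 2,796 × $5 = $13,980. Book value $51,415.
Year 3: 3,624 × $5 = $18,120. Book value $33,295.
Year 4: 1,156 × $5 = $5,780. Book value $27,515.
Year 5: 480 × $5 = $2,400. Book value $25,115.
Year 6: 1,443 × $5 = $7,215. Book value $17,900.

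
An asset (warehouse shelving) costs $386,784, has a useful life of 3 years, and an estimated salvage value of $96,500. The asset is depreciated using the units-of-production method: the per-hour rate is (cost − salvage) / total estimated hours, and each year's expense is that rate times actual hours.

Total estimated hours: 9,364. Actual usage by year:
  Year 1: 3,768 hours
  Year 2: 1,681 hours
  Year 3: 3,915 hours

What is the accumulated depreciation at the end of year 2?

$168,919

Depreciable base = $386,784 − $96,500 = $290,284.
Rate = $290,284 / 9,364 hours = $31 per hour.
Year 1: 3,768 × $31 = $116,808. Book value $269,976.
Year 2: 1,681 × $31 = $52,111. Book value $217,865.
Accumulated through year 2 = $386,784 − $217,865 = $168,919.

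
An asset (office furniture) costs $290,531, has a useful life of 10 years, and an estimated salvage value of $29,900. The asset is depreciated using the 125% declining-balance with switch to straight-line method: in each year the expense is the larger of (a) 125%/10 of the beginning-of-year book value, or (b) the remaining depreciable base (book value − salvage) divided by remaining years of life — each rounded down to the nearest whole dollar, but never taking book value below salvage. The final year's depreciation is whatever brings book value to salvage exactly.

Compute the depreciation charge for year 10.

Depreciable base = $290,531 − $29,900 = $260,631.
Year 1: DB = ⌊$290,531 × 125%/10⌋ = $36,316; SL = ⌊$260,631/10⌋ = $26,063 → take DB $36,316. Book value $254,215.
Year 2: DB = ⌊$254,215 × 125%/10⌋ = $31,776; SL = ⌊$224,315/9⌋ = $24,923 → take DB $31,776. Book value $222,439.
Year 3: DB = ⌊$222,439 × 125%/10⌋ = $27,804; SL = ⌊$192,539/8⌋ = $24,067 → take DB $27,804. Book value $194,635.
Year 4: DB = ⌊$194,635 × 125%/10⌋ = $24,329; SL = ⌊$164,735/7⌋ = $23,533 → take DB $24,329. Book value $170,306.
Year 5: DB = ⌊$170,306 × 125%/10⌋ = $21,288; SL = ⌊$140,406/6⌋ = $23,401 → take SL $23,401. Book value $146,905.
Year 6: DB = ⌊$146,905 × 125%/10⌋ = $18,363; SL = ⌊$117,005/5⌋ = $23,401 → take SL $23,401. Book value $123,504.
Year 7: DB = ⌊$123,504 × 125%/10⌋ = $15,438; SL = ⌊$93,604/4⌋ = $23,401 → take SL $23,401. Book value $100,103.
Year 8: DB = ⌊$100,103 × 125%/10⌋ = $12,512; SL = ⌊$70,203/3⌋ = $23,401 → take SL $23,401. Book value $76,702.
Year 9: DB = ⌊$76,702 × 125%/10⌋ = $9,587; SL = ⌊$46,802/2⌋ = $23,401 → take SL $23,401. Book value $53,301.
Year 10 (final): $53,301 − $29,900 = $23,401. Book value $29,900.

$23,401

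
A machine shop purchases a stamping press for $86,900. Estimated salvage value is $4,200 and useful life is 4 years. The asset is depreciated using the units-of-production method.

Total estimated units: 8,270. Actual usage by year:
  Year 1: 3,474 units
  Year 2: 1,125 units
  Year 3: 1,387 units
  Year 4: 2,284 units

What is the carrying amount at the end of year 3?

$27,040

Depreciable base = $86,900 − $4,200 = $82,700.
Rate = $82,700 / 8,270 units = $10 per unit.
Year 1: 3,474 × $10 = $34,740. Book value $52,160.
Year 2: 1,125 × $10 = $11,250. Book value $40,910.
Year 3: 1,387 × $10 = $13,870. Book value $27,040.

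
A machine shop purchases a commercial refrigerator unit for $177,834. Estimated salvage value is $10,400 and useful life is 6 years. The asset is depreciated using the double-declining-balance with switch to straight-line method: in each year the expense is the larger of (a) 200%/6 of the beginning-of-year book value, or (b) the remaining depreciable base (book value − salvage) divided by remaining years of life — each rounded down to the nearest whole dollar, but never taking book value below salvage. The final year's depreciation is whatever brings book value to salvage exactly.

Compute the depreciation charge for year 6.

$12,364

Depreciable base = $177,834 − $10,400 = $167,434.
Year 1: DB = ⌊$177,834 × 200%/6⌋ = $59,278; SL = ⌊$167,434/6⌋ = $27,905 → take DB $59,278. Book value $118,556.
Year 2: DB = ⌊$118,556 × 200%/6⌋ = $39,518; SL = ⌊$108,156/5⌋ = $21,631 → take DB $39,518. Book value $79,038.
Year 3: DB = ⌊$79,038 × 200%/6⌋ = $26,346; SL = ⌊$68,638/4⌋ = $17,159 → take DB $26,346. Book value $52,692.
Year 4: DB = ⌊$52,692 × 200%/6⌋ = $17,564; SL = ⌊$42,292/3⌋ = $14,097 → take DB $17,564. Book value $35,128.
Year 5: DB = ⌊$35,128 × 200%/6⌋ = $11,709; SL = ⌊$24,728/2⌋ = $12,364 → take SL $12,364. Book value $22,764.
Year 6 (final): $22,764 − $10,400 = $12,364. Book value $10,400.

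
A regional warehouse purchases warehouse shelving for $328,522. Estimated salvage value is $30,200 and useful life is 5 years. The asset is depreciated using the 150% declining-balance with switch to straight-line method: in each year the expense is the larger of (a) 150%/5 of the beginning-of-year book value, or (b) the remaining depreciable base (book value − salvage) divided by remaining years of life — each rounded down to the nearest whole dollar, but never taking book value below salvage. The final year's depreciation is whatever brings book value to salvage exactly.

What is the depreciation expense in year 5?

Depreciable base = $328,522 − $30,200 = $298,322.
Year 1: DB = ⌊$328,522 × 150%/5⌋ = $98,556; SL = ⌊$298,322/5⌋ = $59,664 → take DB $98,556. Book value $229,966.
Year 2: DB = ⌊$229,966 × 150%/5⌋ = $68,989; SL = ⌊$199,766/4⌋ = $49,941 → take DB $68,989. Book value $160,977.
Year 3: DB = ⌊$160,977 × 150%/5⌋ = $48,293; SL = ⌊$130,777/3⌋ = $43,592 → take DB $48,293. Book value $112,684.
Year 4: DB = ⌊$112,684 × 150%/5⌋ = $33,805; SL = ⌊$82,484/2⌋ = $41,242 → take SL $41,242. Book value $71,442.
Year 5 (final): $71,442 − $30,200 = $41,242. Book value $30,200.

$41,242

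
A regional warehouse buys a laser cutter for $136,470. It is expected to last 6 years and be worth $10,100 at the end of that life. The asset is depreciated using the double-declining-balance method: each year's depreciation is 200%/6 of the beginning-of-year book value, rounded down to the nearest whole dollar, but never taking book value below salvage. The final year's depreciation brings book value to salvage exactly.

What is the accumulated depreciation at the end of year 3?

Depreciable base = $136,470 − $10,100 = $126,370.
Year 1: ⌊$136,470 × 200%/6⌋ = $45,490. Book value $90,980.
Year 2: ⌊$90,980 × 200%/6⌋ = $30,326. Book value $60,654.
Year 3: ⌊$60,654 × 200%/6⌋ = $20,218. Book value $40,436.
Accumulated through year 3 = $136,470 − $40,436 = $96,034.

$96,034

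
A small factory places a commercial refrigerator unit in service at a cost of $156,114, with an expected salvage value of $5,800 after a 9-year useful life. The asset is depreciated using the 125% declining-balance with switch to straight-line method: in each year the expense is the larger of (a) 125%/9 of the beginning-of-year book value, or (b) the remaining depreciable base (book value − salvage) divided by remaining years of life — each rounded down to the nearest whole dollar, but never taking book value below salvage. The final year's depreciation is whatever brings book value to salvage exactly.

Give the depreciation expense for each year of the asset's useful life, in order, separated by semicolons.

Depreciable base = $156,114 − $5,800 = $150,314.
Year 1: DB = ⌊$156,114 × 125%/9⌋ = $21,682; SL = ⌊$150,314/9⌋ = $16,701 → take DB $21,682. Book value $134,432.
Year 2: DB = ⌊$134,432 × 125%/9⌋ = $18,671; SL = ⌊$128,632/8⌋ = $16,079 → take DB $18,671. Book value $115,761.
Year 3: DB = ⌊$115,761 × 125%/9⌋ = $16,077; SL = ⌊$109,961/7⌋ = $15,708 → take DB $16,077. Book value $99,684.
Year 4: DB = ⌊$99,684 × 125%/9⌋ = $13,845; SL = ⌊$93,884/6⌋ = $15,647 → take SL $15,647. Book value $84,037.
Year 5: DB = ⌊$84,037 × 125%/9⌋ = $11,671; SL = ⌊$78,237/5⌋ = $15,647 → take SL $15,647. Book value $68,390.
Year 6: DB = ⌊$68,390 × 125%/9⌋ = $9,498; SL = ⌊$62,590/4⌋ = $15,647 → take SL $15,647. Book value $52,743.
Year 7: DB = ⌊$52,743 × 125%/9⌋ = $7,325; SL = ⌊$46,943/3⌋ = $15,647 → take SL $15,647. Book value $37,096.
Year 8: DB = ⌊$37,096 × 125%/9⌋ = $5,152; SL = ⌊$31,296/2⌋ = $15,648 → take SL $15,648. Book value $21,448.
Year 9 (final): $21,448 − $5,800 = $15,648. Book value $5,800.

$21,682; $18,671; $16,077; $15,647; $15,647; $15,647; $15,647; $15,648; $15,648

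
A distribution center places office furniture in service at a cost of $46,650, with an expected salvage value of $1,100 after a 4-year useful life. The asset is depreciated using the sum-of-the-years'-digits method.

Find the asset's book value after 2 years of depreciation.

Depreciable base = $46,650 − $1,100 = $45,550.
Sum of the years' digits = 4+3+2+1 = 10.
Year 1: $45,550 × 4/10 = $18,220. Book value $28,430.
Year 2: $45,550 × 3/10 = $13,665. Book value $14,765.

$14,765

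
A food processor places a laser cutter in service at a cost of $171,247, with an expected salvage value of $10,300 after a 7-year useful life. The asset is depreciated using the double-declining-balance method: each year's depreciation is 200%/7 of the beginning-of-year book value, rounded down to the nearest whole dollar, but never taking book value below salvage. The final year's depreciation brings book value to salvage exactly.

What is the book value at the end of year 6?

Depreciable base = $171,247 − $10,300 = $160,947.
Year 1: ⌊$171,247 × 200%/7⌋ = $48,927. Book value $122,320.
Year 2: ⌊$122,320 × 200%/7⌋ = $34,948. Book value $87,372.
Year 3: ⌊$87,372 × 200%/7⌋ = $24,963. Book value $62,409.
Year 4: ⌊$62,409 × 200%/7⌋ = $17,831. Book value $44,578.
Year 5: ⌊$44,578 × 200%/7⌋ = $12,736. Book value $31,842.
Year 6: ⌊$31,842 × 200%/7⌋ = $9,097. Book value $22,745.

$22,745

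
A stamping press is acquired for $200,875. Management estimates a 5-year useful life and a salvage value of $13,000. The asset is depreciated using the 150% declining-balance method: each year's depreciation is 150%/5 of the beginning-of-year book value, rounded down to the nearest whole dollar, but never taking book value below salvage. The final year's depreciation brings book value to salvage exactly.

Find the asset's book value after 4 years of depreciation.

Depreciable base = $200,875 − $13,000 = $187,875.
Year 1: ⌊$200,875 × 150%/5⌋ = $60,262. Book value $140,613.
Year 2: ⌊$140,613 × 150%/5⌋ = $42,183. Book value $98,430.
Year 3: ⌊$98,430 × 150%/5⌋ = $29,529. Book value $68,901.
Year 4: ⌊$68,901 × 150%/5⌋ = $20,670. Book value $48,231.

$48,231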